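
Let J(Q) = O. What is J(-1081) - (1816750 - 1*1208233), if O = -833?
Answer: -609350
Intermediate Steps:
J(Q) = -833
J(-1081) - (1816750 - 1*1208233) = -833 - (1816750 - 1*1208233) = -833 - (1816750 - 1208233) = -833 - 1*608517 = -833 - 608517 = -609350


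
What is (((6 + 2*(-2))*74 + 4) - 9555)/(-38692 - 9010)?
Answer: 9403/47702 ≈ 0.19712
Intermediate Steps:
(((6 + 2*(-2))*74 + 4) - 9555)/(-38692 - 9010) = (((6 - 4)*74 + 4) - 9555)/(-47702) = ((2*74 + 4) - 9555)*(-1/47702) = ((148 + 4) - 9555)*(-1/47702) = (152 - 9555)*(-1/47702) = -9403*(-1/47702) = 9403/47702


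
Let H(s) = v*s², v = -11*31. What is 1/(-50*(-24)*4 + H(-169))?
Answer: -1/9734501 ≈ -1.0273e-7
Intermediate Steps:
v = -341
H(s) = -341*s²
1/(-50*(-24)*4 + H(-169)) = 1/(-50*(-24)*4 - 341*(-169)²) = 1/(1200*4 - 341*28561) = 1/(4800 - 9739301) = 1/(-9734501) = -1/9734501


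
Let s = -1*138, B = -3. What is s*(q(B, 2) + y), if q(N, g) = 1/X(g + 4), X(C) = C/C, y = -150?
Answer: 20562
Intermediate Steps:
X(C) = 1
q(N, g) = 1 (q(N, g) = 1/1 = 1)
s = -138
s*(q(B, 2) + y) = -138*(1 - 150) = -138*(-149) = 20562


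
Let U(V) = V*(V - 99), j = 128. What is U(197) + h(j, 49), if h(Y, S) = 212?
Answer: 19518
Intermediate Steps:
U(V) = V*(-99 + V)
U(197) + h(j, 49) = 197*(-99 + 197) + 212 = 197*98 + 212 = 19306 + 212 = 19518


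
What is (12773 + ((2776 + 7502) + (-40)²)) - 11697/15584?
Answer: 384149487/15584 ≈ 24650.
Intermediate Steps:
(12773 + ((2776 + 7502) + (-40)²)) - 11697/15584 = (12773 + (10278 + 1600)) - 11697*1/15584 = (12773 + 11878) - 11697/15584 = 24651 - 11697/15584 = 384149487/15584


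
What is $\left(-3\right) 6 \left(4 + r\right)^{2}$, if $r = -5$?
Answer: $-18$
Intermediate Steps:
$\left(-3\right) 6 \left(4 + r\right)^{2} = \left(-3\right) 6 \left(4 - 5\right)^{2} = - 18 \left(-1\right)^{2} = \left(-18\right) 1 = -18$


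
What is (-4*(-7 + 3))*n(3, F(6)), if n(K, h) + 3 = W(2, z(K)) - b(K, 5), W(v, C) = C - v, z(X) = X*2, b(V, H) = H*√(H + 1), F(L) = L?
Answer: 16 - 80*√6 ≈ -179.96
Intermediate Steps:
b(V, H) = H*√(1 + H)
z(X) = 2*X
n(K, h) = -5 - 5*√6 + 2*K (n(K, h) = -3 + ((2*K - 1*2) - 5*√(1 + 5)) = -3 + ((2*K - 2) - 5*√6) = -3 + ((-2 + 2*K) - 5*√6) = -3 + (-2 - 5*√6 + 2*K) = -5 - 5*√6 + 2*K)
(-4*(-7 + 3))*n(3, F(6)) = (-4*(-7 + 3))*(-5 - 5*√6 + 2*3) = (-4*(-4))*(-5 - 5*√6 + 6) = 16*(1 - 5*√6) = 16 - 80*√6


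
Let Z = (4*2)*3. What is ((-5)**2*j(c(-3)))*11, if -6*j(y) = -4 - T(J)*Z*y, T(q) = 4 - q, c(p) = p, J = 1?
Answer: -29150/3 ≈ -9716.7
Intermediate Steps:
Z = 24 (Z = 8*3 = 24)
j(y) = 2/3 + 12*y (j(y) = -(-4 - (4 - 1*1)*24*y)/6 = -(-4 - (4 - 1)*24*y)/6 = -(-4 - 3*24*y)/6 = -(-4 - 72*y)/6 = 2/3 + 12*y)
((-5)**2*j(c(-3)))*11 = ((-5)**2*(2/3 + 12*(-3)))*11 = (25*(2/3 - 36))*11 = (25*(-106/3))*11 = -2650/3*11 = -29150/3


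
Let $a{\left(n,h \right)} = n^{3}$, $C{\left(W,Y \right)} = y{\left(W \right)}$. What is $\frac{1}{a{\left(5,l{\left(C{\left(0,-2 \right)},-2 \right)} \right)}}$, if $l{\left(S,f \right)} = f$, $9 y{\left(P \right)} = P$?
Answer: $\frac{1}{125} \approx 0.008$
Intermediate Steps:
$y{\left(P \right)} = \frac{P}{9}$
$C{\left(W,Y \right)} = \frac{W}{9}$
$\frac{1}{a{\left(5,l{\left(C{\left(0,-2 \right)},-2 \right)} \right)}} = \frac{1}{5^{3}} = \frac{1}{125}$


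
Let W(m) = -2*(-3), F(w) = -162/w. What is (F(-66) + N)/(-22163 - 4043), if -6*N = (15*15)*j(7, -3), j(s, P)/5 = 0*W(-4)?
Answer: -27/288266 ≈ -9.3663e-5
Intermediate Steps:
W(m) = 6
j(s, P) = 0 (j(s, P) = 5*(0*6) = 5*0 = 0)
N = 0 (N = -15*15*0/6 = -75*0/2 = -⅙*0 = 0)
(F(-66) + N)/(-22163 - 4043) = (-162/(-66) + 0)/(-22163 - 4043) = (-162*(-1/66) + 0)/(-26206) = (27/11 + 0)*(-1/26206) = (27/11)*(-1/26206) = -27/288266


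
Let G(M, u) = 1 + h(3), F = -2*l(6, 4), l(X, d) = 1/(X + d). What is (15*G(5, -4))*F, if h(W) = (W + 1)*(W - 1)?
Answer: -27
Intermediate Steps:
F = -⅕ (F = -2/(6 + 4) = -2/10 = -2*⅒ = -⅕ ≈ -0.20000)
h(W) = (1 + W)*(-1 + W)
G(M, u) = 9 (G(M, u) = 1 + (-1 + 3²) = 1 + (-1 + 9) = 1 + 8 = 9)
(15*G(5, -4))*F = (15*9)*(-⅕) = 135*(-⅕) = -27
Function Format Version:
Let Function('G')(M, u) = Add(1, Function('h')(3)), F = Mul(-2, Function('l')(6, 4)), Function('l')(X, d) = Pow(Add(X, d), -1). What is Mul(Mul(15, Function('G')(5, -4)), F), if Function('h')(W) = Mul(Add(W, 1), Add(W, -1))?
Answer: -27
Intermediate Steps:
F = Rational(-1, 5) (F = Mul(-2, Pow(Add(6, 4), -1)) = Mul(-2, Pow(10, -1)) = Mul(-2, Rational(1, 10)) = Rational(-1, 5) ≈ -0.20000)
Function('h')(W) = Mul(Add(1, W), Add(-1, W))
Function('G')(M, u) = 9 (Function('G')(M, u) = Add(1, Add(-1, Pow(3, 2))) = Add(1, Add(-1, 9)) = Add(1, 8) = 9)
Mul(Mul(15, Function('G')(5, -4)), F) = Mul(Mul(15, 9), Rational(-1, 5)) = Mul(135, Rational(-1, 5)) = -27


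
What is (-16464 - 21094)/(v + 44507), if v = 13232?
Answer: -37558/57739 ≈ -0.65048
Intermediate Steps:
(-16464 - 21094)/(v + 44507) = (-16464 - 21094)/(13232 + 44507) = -37558/57739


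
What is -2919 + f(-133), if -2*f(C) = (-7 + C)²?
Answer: -12719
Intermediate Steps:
f(C) = -(-7 + C)²/2
-2919 + f(-133) = -2919 - (-7 - 133)²/2 = -2919 - ½*(-140)² = -2919 - ½*19600 = -2919 - 9800 = -12719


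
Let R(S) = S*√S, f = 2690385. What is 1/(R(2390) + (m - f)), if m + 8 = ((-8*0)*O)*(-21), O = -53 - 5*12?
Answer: -2690393/7224562575449 - 2390*√2390/7224562575449 ≈ -3.8857e-7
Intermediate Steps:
R(S) = S^(3/2)
O = -113 (O = -53 - 1*60 = -53 - 60 = -113)
m = -8 (m = -8 + (-8*0*(-113))*(-21) = -8 + (0*(-113))*(-21) = -8 + 0*(-21) = -8 + 0 = -8)
1/(R(2390) + (m - f)) = 1/(2390^(3/2) + (-8 - 1*2690385)) = 1/(2390*√2390 + (-8 - 2690385)) = 1/(2390*√2390 - 2690393) = 1/(-2690393 + 2390*√2390)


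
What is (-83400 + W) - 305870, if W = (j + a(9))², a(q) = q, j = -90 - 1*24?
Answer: -378245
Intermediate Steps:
j = -114 (j = -90 - 24 = -114)
W = 11025 (W = (-114 + 9)² = (-105)² = 11025)
(-83400 + W) - 305870 = (-83400 + 11025) - 305870 = -72375 - 305870 = -378245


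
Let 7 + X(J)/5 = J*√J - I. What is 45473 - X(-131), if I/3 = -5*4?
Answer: 45208 + 655*I*√131 ≈ 45208.0 + 7496.8*I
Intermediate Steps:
I = -60 (I = 3*(-5*4) = 3*(-20) = -60)
X(J) = 265 + 5*J^(3/2) (X(J) = -35 + 5*(J*√J - 1*(-60)) = -35 + 5*(J^(3/2) + 60) = -35 + 5*(60 + J^(3/2)) = -35 + (300 + 5*J^(3/2)) = 265 + 5*J^(3/2))
45473 - X(-131) = 45473 - (265 + 5*(-131)^(3/2)) = 45473 - (265 + 5*(-131*I*√131)) = 45473 - (265 - 655*I*√131) = 45473 + (-265 + 655*I*√131) = 45208 + 655*I*√131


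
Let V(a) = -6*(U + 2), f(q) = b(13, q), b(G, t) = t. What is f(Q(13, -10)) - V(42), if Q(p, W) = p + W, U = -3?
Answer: -3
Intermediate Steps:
Q(p, W) = W + p
f(q) = q
V(a) = 6 (V(a) = -6*(-3 + 2) = -6*(-1) = 6)
f(Q(13, -10)) - V(42) = (-10 + 13) - 1*6 = 3 - 6 = -3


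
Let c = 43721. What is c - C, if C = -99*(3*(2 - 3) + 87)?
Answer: 52037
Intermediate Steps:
C = -8316 (C = -99*(3*(-1) + 87) = -99*(-3 + 87) = -99*84 = -8316)
c - C = 43721 - 1*(-8316) = 43721 + 8316 = 52037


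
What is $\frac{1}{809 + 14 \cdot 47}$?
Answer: $\frac{1}{1467} \approx 0.00068166$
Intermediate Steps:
$\frac{1}{809 + 14 \cdot 47} = \frac{1}{809 + 658} = \frac{1}{1467}$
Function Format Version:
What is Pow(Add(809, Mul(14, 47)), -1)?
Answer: Rational(1, 1467) ≈ 0.00068166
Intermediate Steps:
Pow(Add(809, Mul(14, 47)), -1) = Pow(Add(809, 658), -1) = Pow(1467, -1) = Rational(1, 1467)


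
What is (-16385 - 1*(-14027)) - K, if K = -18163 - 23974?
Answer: 39779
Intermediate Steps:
K = -42137
(-16385 - 1*(-14027)) - K = (-16385 - 1*(-14027)) - 1*(-42137) = (-16385 + 14027) + 42137 = -2358 + 42137 = 39779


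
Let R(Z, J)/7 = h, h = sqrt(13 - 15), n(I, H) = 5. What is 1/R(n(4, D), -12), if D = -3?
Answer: -I*sqrt(2)/14 ≈ -0.10102*I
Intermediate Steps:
h = I*sqrt(2) (h = sqrt(-2) = I*sqrt(2) ≈ 1.4142*I)
R(Z, J) = 7*I*sqrt(2) (R(Z, J) = 7*(I*sqrt(2)) = 7*I*sqrt(2))
1/R(n(4, D), -12) = 1/(7*I*sqrt(2)) = -I*sqrt(2)/14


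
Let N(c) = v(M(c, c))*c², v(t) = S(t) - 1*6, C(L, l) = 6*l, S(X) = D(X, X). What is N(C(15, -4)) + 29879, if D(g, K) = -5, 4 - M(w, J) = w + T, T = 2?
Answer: 23543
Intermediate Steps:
M(w, J) = 2 - w (M(w, J) = 4 - (w + 2) = 4 - (2 + w) = 4 + (-2 - w) = 2 - w)
S(X) = -5
v(t) = -11 (v(t) = -5 - 1*6 = -5 - 6 = -11)
N(c) = -11*c²
N(C(15, -4)) + 29879 = -11*(6*(-4))² + 29879 = -11*(-24)² + 29879 = -11*576 + 29879 = -6336 + 29879 = 23543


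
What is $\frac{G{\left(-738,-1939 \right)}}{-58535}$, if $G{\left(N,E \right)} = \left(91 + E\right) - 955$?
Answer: $\frac{2803}{58535} \approx 0.047886$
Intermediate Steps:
$G{\left(N,E \right)} = -864 + E$
$\frac{G{\left(-738,-1939 \right)}}{-58535} = \frac{-864 - 1939}{-58535} = \left(-2803\right) \left(- \frac{1}{58535}\right) = \frac{2803}{58535}$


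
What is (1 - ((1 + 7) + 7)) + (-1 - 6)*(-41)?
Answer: 273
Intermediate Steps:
(1 - ((1 + 7) + 7)) + (-1 - 6)*(-41) = (1 - (8 + 7)) - 7*(-41) = (1 - 1*15) + 287 = (1 - 15) + 287 = -14 + 287 = 273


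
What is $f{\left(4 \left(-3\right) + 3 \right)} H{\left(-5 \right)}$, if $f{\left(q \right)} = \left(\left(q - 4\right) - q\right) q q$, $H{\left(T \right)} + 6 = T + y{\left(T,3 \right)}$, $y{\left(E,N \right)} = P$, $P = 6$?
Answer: $1620$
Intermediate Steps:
$y{\left(E,N \right)} = 6$
$H{\left(T \right)} = T$ ($H{\left(T \right)} = -6 + \left(T + 6\right) = -6 + \left(6 + T\right) = T$)
$f{\left(q \right)} = - 4 q^{2}$ ($f{\left(q \right)} = \left(\left(-4 + q\right) - q\right) q q = - 4 q q = - 4 q^{2}$)
$f{\left(4 \left(-3\right) + 3 \right)} H{\left(-5 \right)} = - 4 \left(4 \left(-3\right) + 3\right)^{2} \left(-5\right) = - 4 \left(-12 + 3\right)^{2} \left(-5\right) = - 4 \left(-9\right)^{2} \left(-5\right) = \left(-4\right) 81 \left(-5\right) = \left(-324\right) \left(-5\right) = 1620$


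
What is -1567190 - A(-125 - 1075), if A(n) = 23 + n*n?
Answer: -3007213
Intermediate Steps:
A(n) = 23 + n²
-1567190 - A(-125 - 1075) = -1567190 - (23 + (-125 - 1075)²) = -1567190 - (23 + (-1200)²) = -1567190 - (23 + 1440000) = -1567190 - 1*1440023 = -1567190 - 1440023 = -3007213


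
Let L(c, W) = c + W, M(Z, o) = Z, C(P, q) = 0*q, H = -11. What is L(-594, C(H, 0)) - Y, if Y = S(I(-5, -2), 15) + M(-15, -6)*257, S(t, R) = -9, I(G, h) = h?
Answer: 3270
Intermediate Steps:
C(P, q) = 0
L(c, W) = W + c
Y = -3864 (Y = -9 - 15*257 = -9 - 3855 = -3864)
L(-594, C(H, 0)) - Y = (0 - 594) - 1*(-3864) = -594 + 3864 = 3270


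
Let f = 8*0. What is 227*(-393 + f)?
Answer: -89211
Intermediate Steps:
f = 0
227*(-393 + f) = 227*(-393 + 0) = 227*(-393) = -89211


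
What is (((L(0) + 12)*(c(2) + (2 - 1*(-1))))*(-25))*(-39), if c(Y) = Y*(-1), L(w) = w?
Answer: 11700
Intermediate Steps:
c(Y) = -Y
(((L(0) + 12)*(c(2) + (2 - 1*(-1))))*(-25))*(-39) = (((0 + 12)*(-1*2 + (2 - 1*(-1))))*(-25))*(-39) = ((12*(-2 + (2 + 1)))*(-25))*(-39) = ((12*(-2 + 3))*(-25))*(-39) = ((12*1)*(-25))*(-39) = (12*(-25))*(-39) = -300*(-39) = 11700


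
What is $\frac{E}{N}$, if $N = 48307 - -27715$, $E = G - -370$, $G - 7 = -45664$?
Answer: $- \frac{45287}{76022} \approx -0.59571$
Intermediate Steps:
$G = -45657$ ($G = 7 - 45664 = -45657$)
$E = -45287$ ($E = -45657 - -370 = -45657 + 370 = -45287$)
$N = 76022$ ($N = 48307 + 27715 = 76022$)
$\frac{E}{N} = - \frac{45287}{76022}$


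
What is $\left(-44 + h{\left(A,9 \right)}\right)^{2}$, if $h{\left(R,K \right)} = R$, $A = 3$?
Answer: $1681$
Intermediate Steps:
$\left(-44 + h{\left(A,9 \right)}\right)^{2} = \left(-44 + 3\right)^{2} = \left(-41\right)^{2} = 1681$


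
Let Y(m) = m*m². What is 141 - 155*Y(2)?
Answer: -1099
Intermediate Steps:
Y(m) = m³
141 - 155*Y(2) = 141 - 155*2³ = 141 - 155*8 = 141 - 1240 = -1099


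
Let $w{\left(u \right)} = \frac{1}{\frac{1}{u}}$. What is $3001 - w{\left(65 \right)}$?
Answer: $2936$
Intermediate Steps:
$w{\left(u \right)} = u$
$3001 - w{\left(65 \right)} = 3001 - 65 = 2936$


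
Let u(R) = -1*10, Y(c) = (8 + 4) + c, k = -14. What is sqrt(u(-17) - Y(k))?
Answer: 2*I*sqrt(2) ≈ 2.8284*I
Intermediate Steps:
Y(c) = 12 + c
u(R) = -10
sqrt(u(-17) - Y(k)) = sqrt(-10 - (12 - 14)) = sqrt(-10 - 1*(-2)) = sqrt(-10 + 2) = sqrt(-8) = 2*I*sqrt(2)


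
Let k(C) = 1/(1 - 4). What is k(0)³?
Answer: -1/27 ≈ -0.037037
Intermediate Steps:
k(C) = -⅓ (k(C) = 1/(-3) = -⅓)
k(0)³ = (-⅓)³ = -1/27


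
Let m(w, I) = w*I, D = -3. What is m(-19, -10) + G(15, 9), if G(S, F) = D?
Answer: 187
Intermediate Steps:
m(w, I) = I*w
G(S, F) = -3
m(-19, -10) + G(15, 9) = -10*(-19) - 3 = 190 - 3 = 187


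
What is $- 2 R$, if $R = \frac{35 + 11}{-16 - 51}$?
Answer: $\frac{92}{67} \approx 1.3731$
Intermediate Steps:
$R = - \frac{46}{67}$ ($R = \frac{46}{-67} = 46 \left(- \frac{1}{67}\right) = - \frac{46}{67} \approx -0.68657$)
$- 2 R = \left(-2\right) \left(- \frac{46}{67}\right) = \frac{92}{67}$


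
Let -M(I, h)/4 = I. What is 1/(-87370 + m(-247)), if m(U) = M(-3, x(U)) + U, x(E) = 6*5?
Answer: -1/87605 ≈ -1.1415e-5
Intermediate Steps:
x(E) = 30
M(I, h) = -4*I
m(U) = 12 + U (m(U) = -4*(-3) + U = 12 + U)
1/(-87370 + m(-247)) = 1/(-87370 + (12 - 247)) = 1/(-87370 - 235) = 1/(-87605) = -1/87605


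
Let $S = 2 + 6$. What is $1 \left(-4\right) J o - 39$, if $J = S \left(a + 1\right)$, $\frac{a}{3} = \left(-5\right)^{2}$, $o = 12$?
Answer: $-29223$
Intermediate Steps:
$a = 75$ ($a = 3 \left(-5\right)^{2} = 3 \cdot 25 = 75$)
$S = 8$
$J = 608$ ($J = 8 \left(75 + 1\right) = 8 \cdot 76 = 608$)
$1 \left(-4\right) J o - 39 = 1 \left(-4\right) 608 \cdot 12 - 39 = \left(-4\right) 608 \cdot 12 - 39 = \left(-2432\right) 12 - 39 = -29184 - 39 = -29223$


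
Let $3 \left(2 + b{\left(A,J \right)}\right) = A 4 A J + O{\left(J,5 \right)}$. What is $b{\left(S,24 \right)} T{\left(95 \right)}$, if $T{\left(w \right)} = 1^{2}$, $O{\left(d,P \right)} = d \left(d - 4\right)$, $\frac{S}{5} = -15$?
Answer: $180158$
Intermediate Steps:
$S = -75$ ($S = 5 \left(-15\right) = -75$)
$O{\left(d,P \right)} = d \left(-4 + d\right)$
$b{\left(A,J \right)} = -2 + \frac{J \left(-4 + J\right)}{3} + \frac{4 J A^{2}}{3}$ ($b{\left(A,J \right)} = -2 + \frac{A 4 A J + J \left(-4 + J\right)}{3} = -2 + \frac{4 A A J + J \left(-4 + J\right)}{3} = -2 + \frac{4 A^{2} J + J \left(-4 + J\right)}{3} = -2 + \frac{4 J A^{2} + J \left(-4 + J\right)}{3} = -2 + \frac{J \left(-4 + J\right) + 4 J A^{2}}{3} = -2 + \left(\frac{J \left(-4 + J\right)}{3} + \frac{4 J A^{2}}{3}\right) = -2 + \frac{J \left(-4 + J\right)}{3} + \frac{4 J A^{2}}{3}$)
$T{\left(w \right)} = 1$
$b{\left(S,24 \right)} T{\left(95 \right)} = \left(-2 + \frac{1}{3} \cdot 24 \left(-4 + 24\right) + \frac{4}{3} \cdot 24 \left(-75\right)^{2}\right) 1 = \left(-2 + \frac{1}{3} \cdot 24 \cdot 20 + \frac{4}{3} \cdot 24 \cdot 5625\right) 1 = \left(-2 + 160 + 180000\right) 1 = 180158 \cdot 1 = 180158$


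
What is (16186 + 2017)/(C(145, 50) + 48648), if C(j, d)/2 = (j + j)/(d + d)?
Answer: 91015/243269 ≈ 0.37413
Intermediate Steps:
C(j, d) = 2*j/d (C(j, d) = 2*((j + j)/(d + d)) = 2*((2*j)/((2*d))) = 2*((2*j)*(1/(2*d))) = 2*(j/d) = 2*j/d)
(16186 + 2017)/(C(145, 50) + 48648) = (16186 + 2017)/(2*145/50 + 48648) = 18203/(2*145*(1/50) + 48648) = 18203/(29/5 + 48648) = 18203/(243269/5) = 18203*(5/243269) = 91015/243269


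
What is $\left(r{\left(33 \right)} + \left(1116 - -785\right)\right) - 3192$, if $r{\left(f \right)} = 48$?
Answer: $-1243$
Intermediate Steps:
$\left(r{\left(33 \right)} + \left(1116 - -785\right)\right) - 3192 = \left(48 + \left(1116 - -785\right)\right) - 3192 = \left(48 + \left(1116 + 785\right)\right) - 3192 = \left(48 + 1901\right) - 3192 = 1949 - 3192 = -1243$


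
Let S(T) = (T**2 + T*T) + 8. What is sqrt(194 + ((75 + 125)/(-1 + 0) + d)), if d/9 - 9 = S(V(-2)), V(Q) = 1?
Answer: sqrt(165) ≈ 12.845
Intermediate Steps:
S(T) = 8 + 2*T**2 (S(T) = (T**2 + T**2) + 8 = 2*T**2 + 8 = 8 + 2*T**2)
d = 171 (d = 81 + 9*(8 + 2*1**2) = 81 + 9*(8 + 2*1) = 81 + 9*(8 + 2) = 81 + 9*10 = 81 + 90 = 171)
sqrt(194 + ((75 + 125)/(-1 + 0) + d)) = sqrt(194 + ((75 + 125)/(-1 + 0) + 171)) = sqrt(194 + (200/(-1) + 171)) = sqrt(194 + (200*(-1) + 171)) = sqrt(194 + (-200 + 171)) = sqrt(194 - 29) = sqrt(165)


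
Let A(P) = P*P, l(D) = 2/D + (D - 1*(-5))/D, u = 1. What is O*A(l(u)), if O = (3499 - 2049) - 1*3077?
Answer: -104128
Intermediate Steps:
l(D) = 2/D + (5 + D)/D (l(D) = 2/D + (D + 5)/D = 2/D + (5 + D)/D)
O = -1627 (O = 1450 - 3077 = -1627)
A(P) = P**2
O*A(l(u)) = -1627*(7 + 1)**2 = -1627*(1*8)**2 = -1627*8**2 = -1627*64 = -104128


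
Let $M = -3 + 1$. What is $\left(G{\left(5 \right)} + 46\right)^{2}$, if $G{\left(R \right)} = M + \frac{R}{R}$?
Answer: $2025$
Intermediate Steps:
$M = -2$
$G{\left(R \right)} = -1$ ($G{\left(R \right)} = -2 + \frac{R}{R} = -2 + 1 = -1$)
$\left(G{\left(5 \right)} + 46\right)^{2} = \left(-1 + 46\right)^{2} = 45^{2} = 2025$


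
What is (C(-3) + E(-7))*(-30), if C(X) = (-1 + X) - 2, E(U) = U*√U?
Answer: 180 + 210*I*√7 ≈ 180.0 + 555.61*I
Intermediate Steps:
E(U) = U^(3/2)
C(X) = -3 + X
(C(-3) + E(-7))*(-30) = ((-3 - 3) + (-7)^(3/2))*(-30) = (-6 - 7*I*√7)*(-30) = 180 + 210*I*√7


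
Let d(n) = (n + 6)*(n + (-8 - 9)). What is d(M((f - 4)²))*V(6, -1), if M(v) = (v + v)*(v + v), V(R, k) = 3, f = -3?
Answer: 276393210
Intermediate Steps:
M(v) = 4*v² (M(v) = (2*v)*(2*v) = 4*v²)
d(n) = (-17 + n)*(6 + n) (d(n) = (6 + n)*(n - 17) = (6 + n)*(-17 + n) = (-17 + n)*(6 + n))
d(M((f - 4)²))*V(6, -1) = (-102 + (4*((-3 - 4)²)²)² - 44*((-3 - 4)²)²)*3 = (-102 + (4*((-7)²)²)² - 44*((-7)²)²)*3 = (-102 + (4*49²)² - 44*49²)*3 = (-102 + (4*2401)² - 44*2401)*3 = (-102 + 9604² - 11*9604)*3 = (-102 + 92236816 - 105644)*3 = 92131070*3 = 276393210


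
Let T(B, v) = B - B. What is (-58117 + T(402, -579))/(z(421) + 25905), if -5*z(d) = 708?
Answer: -290585/128817 ≈ -2.2558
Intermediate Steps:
T(B, v) = 0
z(d) = -708/5 (z(d) = -⅕*708 = -708/5)
(-58117 + T(402, -579))/(z(421) + 25905) = (-58117 + 0)/(-708/5 + 25905) = -58117/128817/5 = -58117*5/128817 = -290585/128817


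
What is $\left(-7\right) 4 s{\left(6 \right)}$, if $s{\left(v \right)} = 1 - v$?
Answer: $140$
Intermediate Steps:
$\left(-7\right) 4 s{\left(6 \right)} = \left(-7\right) 4 \left(1 - 6\right) = - 28 \left(1 - 6\right) = \left(-28\right) \left(-5\right) = 140$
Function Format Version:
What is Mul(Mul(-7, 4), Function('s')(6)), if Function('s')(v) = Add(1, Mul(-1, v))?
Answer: 140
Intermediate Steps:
Mul(Mul(-7, 4), Function('s')(6)) = Mul(Mul(-7, 4), Add(1, Mul(-1, 6))) = Mul(-28, Add(1, -6)) = Mul(-28, -5) = 140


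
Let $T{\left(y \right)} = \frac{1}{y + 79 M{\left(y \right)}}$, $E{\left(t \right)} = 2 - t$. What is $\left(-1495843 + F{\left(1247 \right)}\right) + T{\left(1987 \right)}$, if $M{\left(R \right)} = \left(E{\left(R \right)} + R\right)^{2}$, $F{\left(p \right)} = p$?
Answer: $- \frac{3442054587}{2303} \approx -1.4946 \cdot 10^{6}$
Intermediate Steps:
$M{\left(R \right)} = 4$ ($M{\left(R \right)} = \left(\left(2 - R\right) + R\right)^{2} = 2^{2} = 4$)
$T{\left(y \right)} = \frac{1}{316 + y}$ ($T{\left(y \right)} = \frac{1}{y + 79 \cdot 4} = \frac{1}{y + 316} = \frac{1}{316 + y}$)
$\left(-1495843 + F{\left(1247 \right)}\right) + T{\left(1987 \right)} = \left(-1495843 + 1247\right) + \frac{1}{316 + 1987} = -1494596 + \frac{1}{2303} = - \frac{3442054587}{2303}$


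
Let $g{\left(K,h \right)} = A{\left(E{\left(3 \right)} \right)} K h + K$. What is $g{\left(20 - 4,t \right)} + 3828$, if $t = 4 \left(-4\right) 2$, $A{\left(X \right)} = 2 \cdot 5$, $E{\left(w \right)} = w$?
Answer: $-1276$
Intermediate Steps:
$A{\left(X \right)} = 10$
$t = -32$ ($t = \left(-16\right) 2 = -32$)
$g{\left(K,h \right)} = K + 10 K h$ ($g{\left(K,h \right)} = 10 K h + K = K + 10 K h$)
$g{\left(20 - 4,t \right)} + 3828 = \left(20 - 4\right) \left(1 + 10 \left(-32\right)\right) + 3828 = 16 \left(1 - 320\right) + 3828 = 16 \left(-319\right) + 3828 = -5104 + 3828 = -1276$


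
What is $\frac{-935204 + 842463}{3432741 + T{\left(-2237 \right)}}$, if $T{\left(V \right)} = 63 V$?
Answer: $- \frac{92741}{3291810} \approx -0.028173$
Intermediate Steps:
$\frac{-935204 + 842463}{3432741 + T{\left(-2237 \right)}} = \frac{-935204 + 842463}{3432741 + 63 \left(-2237\right)} = - \frac{92741}{3432741 - 140931} = - \frac{92741}{3291810}$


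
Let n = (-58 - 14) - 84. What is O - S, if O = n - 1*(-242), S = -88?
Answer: 174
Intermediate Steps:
n = -156 (n = -72 - 84 = -156)
O = 86 (O = -156 - 1*(-242) = -156 + 242 = 86)
O - S = 86 - 1*(-88) = 86 + 88 = 174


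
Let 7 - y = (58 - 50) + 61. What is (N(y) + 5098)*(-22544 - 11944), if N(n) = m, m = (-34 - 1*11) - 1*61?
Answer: -172164096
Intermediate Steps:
y = -62 (y = 7 - ((58 - 50) + 61) = 7 - (8 + 61) = 7 - 1*69 = 7 - 69 = -62)
m = -106 (m = (-34 - 11) - 61 = -45 - 61 = -106)
N(n) = -106
(N(y) + 5098)*(-22544 - 11944) = (-106 + 5098)*(-22544 - 11944) = 4992*(-34488) = -172164096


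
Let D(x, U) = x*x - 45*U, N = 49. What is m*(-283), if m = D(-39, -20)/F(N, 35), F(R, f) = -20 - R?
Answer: 228381/23 ≈ 9929.6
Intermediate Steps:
D(x, U) = x² - 45*U
m = -807/23 (m = ((-39)² - 45*(-20))/(-20 - 1*49) = (1521 + 900)/(-20 - 49) = 2421/(-69) = 2421*(-1/69) = -807/23 ≈ -35.087)
m*(-283) = -807/23*(-283) = 228381/23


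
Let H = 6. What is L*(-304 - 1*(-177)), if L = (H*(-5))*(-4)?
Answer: -15240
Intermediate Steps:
L = 120 (L = (6*(-5))*(-4) = -30*(-4) = 120)
L*(-304 - 1*(-177)) = 120*(-304 - 1*(-177)) = 120*(-304 + 177) = 120*(-127) = -15240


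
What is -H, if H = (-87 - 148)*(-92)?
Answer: -21620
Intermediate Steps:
H = 21620 (H = -235*(-92) = 21620)
-H = -1*21620 = -21620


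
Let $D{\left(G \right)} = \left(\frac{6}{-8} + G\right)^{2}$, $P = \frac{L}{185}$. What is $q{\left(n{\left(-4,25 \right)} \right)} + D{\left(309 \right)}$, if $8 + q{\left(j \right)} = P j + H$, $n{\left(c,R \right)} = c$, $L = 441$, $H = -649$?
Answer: $\frac{279280521}{2960} \approx 94352.0$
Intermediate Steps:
$P = \frac{441}{185} \approx 2.3838$
$D{\left(G \right)} = \left(- \frac{3}{4} + G\right)^{2}$ ($D{\left(G \right)} = \left(6 \left(- \frac{1}{8}\right) + G\right)^{2} = \left(- \frac{3}{4} + G\right)^{2}$)
$q{\left(j \right)} = -657 + \frac{441 j}{185}$ ($q{\left(j \right)} = -8 + \left(\frac{441 j}{185} - 649\right) = -8 + \left(-649 + \frac{441 j}{185}\right) = -657 + \frac{441 j}{185}$)
$q{\left(n{\left(-4,25 \right)} \right)} + D{\left(309 \right)} = \left(-657 + \frac{441}{185} \left(-4\right)\right) + \frac{\left(-3 + 4 \cdot 309\right)^{2}}{16} = \left(-657 - \frac{1764}{185}\right) + \frac{\left(-3 + 1236\right)^{2}}{16} = - \frac{123309}{185} + \frac{1233^{2}}{16} = - \frac{123309}{185} + \frac{1}{16} \cdot 1520289 = - \frac{123309}{185} + \frac{1520289}{16} = \frac{279280521}{2960}$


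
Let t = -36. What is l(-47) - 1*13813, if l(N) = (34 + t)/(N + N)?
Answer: -649210/47 ≈ -13813.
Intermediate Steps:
l(N) = -1/N (l(N) = (34 - 36)/(N + N) = -2*1/(2*N) = -1/N)
l(-47) - 1*13813 = -1/(-47) - 1*13813 = -1*(-1/47) - 13813 = 1/47 - 13813 = -649210/47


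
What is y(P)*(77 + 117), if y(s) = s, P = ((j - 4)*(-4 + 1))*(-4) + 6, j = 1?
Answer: -5820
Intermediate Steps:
P = -30 (P = ((1 - 4)*(-4 + 1))*(-4) + 6 = -3*(-3)*(-4) + 6 = 9*(-4) + 6 = -36 + 6 = -30)
y(P)*(77 + 117) = -30*(77 + 117) = -30*194 = -5820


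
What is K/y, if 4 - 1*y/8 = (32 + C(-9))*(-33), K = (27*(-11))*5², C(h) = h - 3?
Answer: -7425/5312 ≈ -1.3978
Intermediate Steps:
C(h) = -3 + h
K = -7425 (K = -297*25 = -7425)
y = 5312 (y = 32 - 8*(32 + (-3 - 9))*(-33) = 32 - 8*(32 - 12)*(-33) = 32 - 160*(-33) = 32 - 8*(-660) = 32 + 5280 = 5312)
K/y = -7425/5312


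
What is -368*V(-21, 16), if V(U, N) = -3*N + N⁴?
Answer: -24099584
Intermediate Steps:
V(U, N) = N⁴ - 3*N
-368*V(-21, 16) = -5888*(-3 + 16³) = -5888*(-3 + 4096) = -5888*4093 = -368*65488 = -24099584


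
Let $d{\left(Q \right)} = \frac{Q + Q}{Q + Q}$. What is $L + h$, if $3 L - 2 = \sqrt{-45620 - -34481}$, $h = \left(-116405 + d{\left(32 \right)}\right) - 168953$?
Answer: $- \frac{856069}{3} + \frac{i \sqrt{11139}}{3} \approx -2.8536 \cdot 10^{5} + 35.18 i$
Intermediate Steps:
$d{\left(Q \right)} = 1$ ($d{\left(Q \right)} = \frac{2 Q}{2 Q} = 2 Q \frac{1}{2 Q} = 1$)
$h = -285357$ ($h = \left(-116405 + 1\right) - 168953 = -116404 - 168953 = -285357$)
$L = \frac{2}{3} + \frac{i \sqrt{11139}}{3}$ ($L = \frac{2}{3} + \frac{\sqrt{-45620 - -34481}}{3} = \frac{2}{3} + \frac{\sqrt{-45620 + \left(-51037 + 85518\right)}}{3} = \frac{2}{3} + \frac{\sqrt{-45620 + 34481}}{3} = \frac{2}{3} + \frac{\sqrt{-11139}}{3} = \frac{2}{3} + \frac{i \sqrt{11139}}{3} \approx 0.66667 + 35.18 i$)
$L + h = \left(\frac{2}{3} + \frac{i \sqrt{11139}}{3}\right) - 285357 = - \frac{856069}{3} + \frac{i \sqrt{11139}}{3}$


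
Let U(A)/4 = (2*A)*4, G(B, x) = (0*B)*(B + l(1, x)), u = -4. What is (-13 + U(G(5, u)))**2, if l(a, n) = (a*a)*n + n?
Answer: 169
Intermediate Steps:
l(a, n) = n + n*a**2 (l(a, n) = a**2*n + n = n*a**2 + n = n + n*a**2)
G(B, x) = 0 (G(B, x) = (0*B)*(B + x*(1 + 1**2)) = 0*(B + x*(1 + 1)) = 0*(B + x*2) = 0*(B + 2*x) = 0)
U(A) = 32*A (U(A) = 4*((2*A)*4) = 4*(8*A) = 32*A)
(-13 + U(G(5, u)))**2 = (-13 + 32*0)**2 = (-13 + 0)**2 = (-13)**2 = 169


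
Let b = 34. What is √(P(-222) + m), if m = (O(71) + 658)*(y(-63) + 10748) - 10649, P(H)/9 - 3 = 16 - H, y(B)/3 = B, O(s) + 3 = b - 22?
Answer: 3*√781597 ≈ 2652.2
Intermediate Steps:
O(s) = 9 (O(s) = -3 + (34 - 22) = -3 + 12 = 9)
y(B) = 3*B
P(H) = 171 - 9*H (P(H) = 27 + 9*(16 - H) = 27 + (144 - 9*H) = 171 - 9*H)
m = 7032204 (m = (9 + 658)*(3*(-63) + 10748) - 10649 = 667*(-189 + 10748) - 10649 = 667*10559 - 10649 = 7042853 - 10649 = 7032204)
√(P(-222) + m) = √((171 - 9*(-222)) + 7032204) = √((171 + 1998) + 7032204) = √(2169 + 7032204) = √7034373 = 3*√781597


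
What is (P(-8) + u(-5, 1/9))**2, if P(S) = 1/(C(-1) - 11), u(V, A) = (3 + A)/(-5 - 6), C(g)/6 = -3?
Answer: 829921/8242641 ≈ 0.10069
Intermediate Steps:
C(g) = -18 (C(g) = 6*(-3) = -18)
u(V, A) = -3/11 - A/11 (u(V, A) = (3 + A)/(-11) = (3 + A)*(-1/11) = -3/11 - A/11)
P(S) = -1/29 (P(S) = 1/(-18 - 11) = 1/(-29) = -1/29)
(P(-8) + u(-5, 1/9))**2 = (-1/29 + (-3/11 - 1/11/9))**2 = (-1/29 + (-3/11 - 1/11*1/9))**2 = (-1/29 + (-3/11 - 1/99))**2 = (-1/29 - 28/99)**2 = (-911/2871)**2 = 829921/8242641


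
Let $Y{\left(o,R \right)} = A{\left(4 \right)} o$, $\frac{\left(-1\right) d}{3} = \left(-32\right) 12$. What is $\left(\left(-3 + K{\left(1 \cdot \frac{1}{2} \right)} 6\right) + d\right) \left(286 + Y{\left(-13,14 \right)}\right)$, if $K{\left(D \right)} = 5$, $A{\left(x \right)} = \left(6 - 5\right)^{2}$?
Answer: $321867$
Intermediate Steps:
$A{\left(x \right)} = 1$ ($A{\left(x \right)} = 1^{2} = 1$)
$d = 1152$ ($d = - 3 \left(\left(-32\right) 12\right) = \left(-3\right) \left(-384\right) = 1152$)
$Y{\left(o,R \right)} = o$ ($Y{\left(o,R \right)} = 1 o = o$)
$\left(\left(-3 + K{\left(1 \cdot \frac{1}{2} \right)} 6\right) + d\right) \left(286 + Y{\left(-13,14 \right)}\right) = \left(\left(-3 + 5 \cdot 6\right) + 1152\right) \left(286 - 13\right) = \left(\left(-3 + 30\right) + 1152\right) 273 = \left(27 + 1152\right) 273 = 1179 \cdot 273 = 321867$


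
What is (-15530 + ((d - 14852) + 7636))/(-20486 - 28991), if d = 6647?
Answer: 16099/49477 ≈ 0.32538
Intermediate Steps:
(-15530 + ((d - 14852) + 7636))/(-20486 - 28991) = (-15530 + ((6647 - 14852) + 7636))/(-20486 - 28991) = (-15530 + (-8205 + 7636))/(-49477) = (-15530 - 569)*(-1/49477) = -16099*(-1/49477) = 16099/49477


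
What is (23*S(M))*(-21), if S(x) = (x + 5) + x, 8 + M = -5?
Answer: 10143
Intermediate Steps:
M = -13 (M = -8 - 5 = -13)
S(x) = 5 + 2*x (S(x) = (5 + x) + x = 5 + 2*x)
(23*S(M))*(-21) = (23*(5 + 2*(-13)))*(-21) = (23*(5 - 26))*(-21) = (23*(-21))*(-21) = -483*(-21) = 10143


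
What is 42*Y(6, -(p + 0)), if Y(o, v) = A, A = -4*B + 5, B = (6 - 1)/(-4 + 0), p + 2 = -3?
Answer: 420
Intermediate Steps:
p = -5 (p = -2 - 3 = -5)
B = -5/4 (B = 5/(-4) = 5*(-¼) = -5/4 ≈ -1.2500)
A = 10 (A = -4*(-5/4) + 5 = 5 + 5 = 10)
Y(o, v) = 10
42*Y(6, -(p + 0)) = 42*10 = 420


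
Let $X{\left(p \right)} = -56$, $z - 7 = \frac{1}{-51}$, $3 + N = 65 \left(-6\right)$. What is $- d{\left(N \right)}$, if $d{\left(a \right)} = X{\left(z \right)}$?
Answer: $56$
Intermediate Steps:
$N = -393$ ($N = -3 + 65 \left(-6\right) = -3 - 390 = -393$)
$z = \frac{356}{51}$ ($z = 7 + \frac{1}{-51} = 7 - \frac{1}{51} = \frac{356}{51} \approx 6.9804$)
$d{\left(a \right)} = -56$
$- d{\left(N \right)} = \left(-1\right) \left(-56\right) = 56$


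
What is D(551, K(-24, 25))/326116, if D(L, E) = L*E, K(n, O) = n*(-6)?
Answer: 1044/4291 ≈ 0.24330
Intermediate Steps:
K(n, O) = -6*n
D(L, E) = E*L
D(551, K(-24, 25))/326116 = (-6*(-24)*551)/326116 = (144*551)*(1/326116) = 79344*(1/326116) = 1044/4291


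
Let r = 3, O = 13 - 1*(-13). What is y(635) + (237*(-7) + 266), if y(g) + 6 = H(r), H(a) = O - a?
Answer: -1376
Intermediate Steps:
O = 26 (O = 13 + 13 = 26)
H(a) = 26 - a
y(g) = 17 (y(g) = -6 + (26 - 1*3) = -6 + (26 - 3) = -6 + 23 = 17)
y(635) + (237*(-7) + 266) = 17 + (237*(-7) + 266) = 17 + (-1659 + 266) = 17 - 1393 = -1376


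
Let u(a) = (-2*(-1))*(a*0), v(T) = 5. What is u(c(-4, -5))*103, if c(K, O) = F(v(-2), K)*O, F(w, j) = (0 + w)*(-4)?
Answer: 0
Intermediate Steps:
F(w, j) = -4*w (F(w, j) = w*(-4) = -4*w)
c(K, O) = -20*O (c(K, O) = (-4*5)*O = -20*O)
u(a) = 0 (u(a) = 2*0 = 0)
u(c(-4, -5))*103 = 0*103 = 0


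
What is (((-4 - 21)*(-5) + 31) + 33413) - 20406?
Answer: 13163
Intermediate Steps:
(((-4 - 21)*(-5) + 31) + 33413) - 20406 = ((-25*(-5) + 31) + 33413) - 20406 = ((125 + 31) + 33413) - 20406 = (156 + 33413) - 20406 = 33569 - 20406 = 13163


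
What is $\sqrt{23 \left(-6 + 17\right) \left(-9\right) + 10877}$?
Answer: $10 \sqrt{86} \approx 92.736$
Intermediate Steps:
$\sqrt{23 \left(-6 + 17\right) \left(-9\right) + 10877} = \sqrt{23 \cdot 11 \left(-9\right) + 10877} = \sqrt{253 \left(-9\right) + 10877} = \sqrt{-2277 + 10877} = \sqrt{8600} = 10 \sqrt{86}$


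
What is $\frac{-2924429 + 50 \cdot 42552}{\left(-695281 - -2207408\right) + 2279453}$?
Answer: $- \frac{796829}{3791580} \approx -0.21016$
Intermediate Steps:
$\frac{-2924429 + 50 \cdot 42552}{\left(-695281 - -2207408\right) + 2279453} = \frac{-2924429 + 2127600}{\left(-695281 + 2207408\right) + 2279453} = - \frac{796829}{1512127 + 2279453} = - \frac{796829}{3791580}$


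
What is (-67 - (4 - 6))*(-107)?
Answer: 6955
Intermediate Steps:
(-67 - (4 - 6))*(-107) = (-67 - 1*(-2))*(-107) = (-67 + 2)*(-107) = -65*(-107) = 6955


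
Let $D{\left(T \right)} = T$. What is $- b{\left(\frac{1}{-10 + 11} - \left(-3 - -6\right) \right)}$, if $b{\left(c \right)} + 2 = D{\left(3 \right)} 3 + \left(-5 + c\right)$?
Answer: $0$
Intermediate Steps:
$b{\left(c \right)} = 2 + c$ ($b{\left(c \right)} = -2 + \left(3 \cdot 3 + \left(-5 + c\right)\right) = -2 + \left(9 + \left(-5 + c\right)\right) = -2 + \left(4 + c\right) = 2 + c$)
$- b{\left(\frac{1}{-10 + 11} - \left(-3 - -6\right) \right)} = - (2 - \left(-3 + 6 - \frac{1}{-10 + 11}\right)) = - (2 + \left(1^{-1} - \left(-3 + 6\right)\right)) = - (2 + \left(1 - 3\right)) = - (2 - 2) = \left(-1\right) 0 = 0$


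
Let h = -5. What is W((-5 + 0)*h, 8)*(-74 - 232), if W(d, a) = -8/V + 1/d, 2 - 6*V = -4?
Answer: 60894/25 ≈ 2435.8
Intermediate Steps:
V = 1 (V = 1/3 - 1/6*(-4) = 1/3 + 2/3 = 1)
W(d, a) = -8 + 1/d (W(d, a) = -8/1 + 1/d = -8*1 + 1/d = -8 + 1/d)
W((-5 + 0)*h, 8)*(-74 - 232) = (-8 + 1/((-5 + 0)*(-5)))*(-74 - 232) = (-8 + 1/(-5*(-5)))*(-306) = (-8 + 1/25)*(-306) = -199/25*(-306) = 60894/25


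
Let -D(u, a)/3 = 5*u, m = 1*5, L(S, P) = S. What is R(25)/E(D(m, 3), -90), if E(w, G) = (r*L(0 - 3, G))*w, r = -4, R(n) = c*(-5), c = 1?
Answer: 1/180 ≈ 0.0055556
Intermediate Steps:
R(n) = -5 (R(n) = 1*(-5) = -5)
m = 5
D(u, a) = -15*u
E(w, G) = 12*w (E(w, G) = (-4*(0 - 3))*w = (-4*(-3))*w = 12*w)
R(25)/E(D(m, 3), -90) = -5/(12*(-15*5)) = -5/(12*(-75)) = -5/(-900) = -5*(-1/900) = 1/180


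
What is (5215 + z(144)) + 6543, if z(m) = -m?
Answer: 11614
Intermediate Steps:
(5215 + z(144)) + 6543 = (5215 - 1*144) + 6543 = (5215 - 144) + 6543 = 5071 + 6543 = 11614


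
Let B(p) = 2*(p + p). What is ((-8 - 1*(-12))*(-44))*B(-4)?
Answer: 2816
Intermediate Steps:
B(p) = 4*p (B(p) = 2*(2*p) = 4*p)
((-8 - 1*(-12))*(-44))*B(-4) = ((-8 - 1*(-12))*(-44))*(4*(-4)) = ((-8 + 12)*(-44))*(-16) = (4*(-44))*(-16) = -176*(-16) = 2816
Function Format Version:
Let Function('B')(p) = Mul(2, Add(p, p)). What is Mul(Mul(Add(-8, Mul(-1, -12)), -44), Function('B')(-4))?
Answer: 2816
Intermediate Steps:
Function('B')(p) = Mul(4, p) (Function('B')(p) = Mul(2, Mul(2, p)) = Mul(4, p))
Mul(Mul(Add(-8, Mul(-1, -12)), -44), Function('B')(-4)) = Mul(Mul(Add(-8, Mul(-1, -12)), -44), Mul(4, -4)) = Mul(Mul(Add(-8, 12), -44), -16) = Mul(Mul(4, -44), -16) = Mul(-176, -16) = 2816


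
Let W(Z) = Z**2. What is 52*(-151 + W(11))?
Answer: -1560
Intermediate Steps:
52*(-151 + W(11)) = 52*(-151 + 11**2) = 52*(-151 + 121) = 52*(-30) = -1560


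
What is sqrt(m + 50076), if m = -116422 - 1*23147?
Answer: I*sqrt(89493) ≈ 299.15*I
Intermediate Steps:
m = -139569 (m = -116422 - 23147 = -139569)
sqrt(m + 50076) = sqrt(-139569 + 50076) = sqrt(-89493) = I*sqrt(89493)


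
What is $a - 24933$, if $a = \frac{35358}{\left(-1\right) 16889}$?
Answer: $- \frac{421128795}{16889} \approx -24935.0$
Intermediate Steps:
$a = - \frac{35358}{16889}$ ($a = \frac{35358}{-16889} = 35358 \left(- \frac{1}{16889}\right) = - \frac{35358}{16889} \approx -2.0936$)
$a - 24933 = - \frac{35358}{16889} - 24933 = - \frac{421128795}{16889}$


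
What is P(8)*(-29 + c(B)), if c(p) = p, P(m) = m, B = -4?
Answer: -264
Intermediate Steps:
P(8)*(-29 + c(B)) = 8*(-29 - 4) = 8*(-33) = -264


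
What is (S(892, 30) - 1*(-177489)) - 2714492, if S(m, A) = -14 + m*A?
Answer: -2510257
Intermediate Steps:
S(m, A) = -14 + A*m
(S(892, 30) - 1*(-177489)) - 2714492 = ((-14 + 30*892) - 1*(-177489)) - 2714492 = ((-14 + 26760) + 177489) - 2714492 = (26746 + 177489) - 2714492 = 204235 - 2714492 = -2510257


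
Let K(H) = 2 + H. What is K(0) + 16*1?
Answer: 18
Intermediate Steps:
K(0) + 16*1 = (2 + 0) + 16*1 = 2 + 16 = 18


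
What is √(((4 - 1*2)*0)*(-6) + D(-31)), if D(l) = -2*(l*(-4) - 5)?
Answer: I*√238 ≈ 15.427*I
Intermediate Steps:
D(l) = 10 + 8*l (D(l) = -2*(-4*l - 5) = -2*(-5 - 4*l) = 10 + 8*l)
√(((4 - 1*2)*0)*(-6) + D(-31)) = √(((4 - 1*2)*0)*(-6) + (10 + 8*(-31))) = √(((4 - 2)*0)*(-6) + (10 - 248)) = √((2*0)*(-6) - 238) = √(0*(-6) - 238) = √(0 - 238) = √(-238) = I*√238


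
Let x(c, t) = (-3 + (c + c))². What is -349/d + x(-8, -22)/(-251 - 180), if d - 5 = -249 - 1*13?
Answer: 57642/110767 ≈ 0.52039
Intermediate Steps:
x(c, t) = (-3 + 2*c)²
d = -257 (d = 5 + (-249 - 1*13) = 5 + (-249 - 13) = 5 - 262 = -257)
-349/d + x(-8, -22)/(-251 - 180) = -349/(-257) + (-3 + 2*(-8))²/(-251 - 180) = -349*(-1/257) + (-3 - 16)²/(-431) = 349/257 + (-19)²*(-1/431) = 349/257 + 361*(-1/431) = 349/257 - 361/431 = 57642/110767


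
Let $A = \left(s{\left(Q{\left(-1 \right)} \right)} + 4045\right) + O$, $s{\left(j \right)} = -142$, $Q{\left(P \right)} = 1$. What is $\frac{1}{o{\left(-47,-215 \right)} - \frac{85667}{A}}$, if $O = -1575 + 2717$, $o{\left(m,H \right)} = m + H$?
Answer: $- \frac{5045}{1407457} \approx -0.0035845$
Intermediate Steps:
$o{\left(m,H \right)} = H + m$
$O = 1142$
$A = 5045$ ($A = \left(-142 + 4045\right) + 1142 = 3903 + 1142 = 5045$)
$\frac{1}{o{\left(-47,-215 \right)} - \frac{85667}{A}} = \frac{1}{\left(-215 - 47\right) - \frac{85667}{5045}} = \frac{1}{-262 - \frac{85667}{5045}} = \frac{1}{- \frac{1407457}{5045}} = - \frac{5045}{1407457}$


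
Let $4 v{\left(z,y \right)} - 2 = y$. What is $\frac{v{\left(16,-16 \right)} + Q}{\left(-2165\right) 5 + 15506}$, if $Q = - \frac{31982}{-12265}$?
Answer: $- \frac{21891}{114824930} \approx -0.00019065$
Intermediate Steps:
$v{\left(z,y \right)} = \frac{1}{2} + \frac{y}{4}$
$Q = \frac{31982}{12265}$ ($Q = \left(-31982\right) \left(- \frac{1}{12265}\right) = \frac{31982}{12265} \approx 2.6076$)
$\frac{v{\left(16,-16 \right)} + Q}{\left(-2165\right) 5 + 15506} = \frac{\left(\frac{1}{2} + \frac{1}{4} \left(-16\right)\right) + \frac{31982}{12265}}{\left(-2165\right) 5 + 15506} = \frac{\left(\frac{1}{2} - 4\right) + \frac{31982}{12265}}{-10825 + 15506} = \frac{- \frac{7}{2} + \frac{31982}{12265}}{4681} = \left(- \frac{21891}{24530}\right) \frac{1}{4681} = - \frac{21891}{114824930}$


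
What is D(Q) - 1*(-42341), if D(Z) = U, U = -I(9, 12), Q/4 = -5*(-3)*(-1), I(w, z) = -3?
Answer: 42344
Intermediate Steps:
Q = -60 (Q = 4*(-5*(-3)*(-1)) = 4*(15*(-1)) = 4*(-15) = -60)
U = 3 (U = -1*(-3) = 3)
D(Z) = 3
D(Q) - 1*(-42341) = 3 - 1*(-42341) = 3 + 42341 = 42344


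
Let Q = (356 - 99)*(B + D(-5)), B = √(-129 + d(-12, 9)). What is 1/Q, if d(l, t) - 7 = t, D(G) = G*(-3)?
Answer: 15/86866 - I*√113/86866 ≈ 0.00017268 - 0.00012237*I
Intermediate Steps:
D(G) = -3*G
d(l, t) = 7 + t
B = I*√113 (B = √(-129 + (7 + 9)) = √(-129 + 16) = √(-113) = I*√113 ≈ 10.63*I)
Q = 3855 + 257*I*√113 (Q = (356 - 99)*(I*√113 - 3*(-5)) = 257*(I*√113 + 15) = 257*(15 + I*√113) = 3855 + 257*I*√113 ≈ 3855.0 + 2731.9*I)
1/Q = 1/(3855 + 257*I*√113)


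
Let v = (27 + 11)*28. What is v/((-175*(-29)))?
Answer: 152/725 ≈ 0.20966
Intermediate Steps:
v = 1064 (v = 38*28 = 1064)
v/((-175*(-29))) = 1064/((-175*(-29))) = 1064/5075 = 1064*(1/5075) = 152/725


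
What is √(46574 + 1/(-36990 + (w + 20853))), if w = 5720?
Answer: √5053925855869/10417 ≈ 215.81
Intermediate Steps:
√(46574 + 1/(-36990 + (w + 20853))) = √(46574 + 1/(-36990 + (5720 + 20853))) = √(46574 + 1/(-36990 + 26573)) = √(46574 + 1/(-10417)) = √(46574 - 1/10417) = √(485161357/10417) = √5053925855869/10417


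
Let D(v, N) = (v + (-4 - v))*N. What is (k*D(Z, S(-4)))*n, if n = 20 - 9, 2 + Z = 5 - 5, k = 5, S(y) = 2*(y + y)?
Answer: 3520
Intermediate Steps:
S(y) = 4*y (S(y) = 2*(2*y) = 4*y)
Z = -2 (Z = -2 + (5 - 5) = -2 + 0 = -2)
n = 11
D(v, N) = -4*N
(k*D(Z, S(-4)))*n = (5*(-16*(-4)))*11 = (5*(-4*(-16)))*11 = (5*64)*11 = 320*11 = 3520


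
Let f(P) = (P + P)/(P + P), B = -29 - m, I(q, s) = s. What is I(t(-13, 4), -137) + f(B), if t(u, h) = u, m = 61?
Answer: -136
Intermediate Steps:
B = -90 (B = -29 - 1*61 = -29 - 61 = -90)
f(P) = 1 (f(P) = (2*P)/((2*P)) = (2*P)*(1/(2*P)) = 1)
I(t(-13, 4), -137) + f(B) = -137 + 1 = -136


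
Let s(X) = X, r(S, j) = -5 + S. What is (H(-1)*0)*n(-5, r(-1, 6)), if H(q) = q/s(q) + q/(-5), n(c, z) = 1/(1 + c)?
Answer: 0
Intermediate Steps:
H(q) = 1 - q/5 (H(q) = q/q + q/(-5) = 1 + q*(-1/5) = 1 - q/5)
(H(-1)*0)*n(-5, r(-1, 6)) = ((1 - 1/5*(-1))*0)/(1 - 5) = ((1 + 1/5)*0)/(-4) = ((6/5)*0)*(-1/4) = 0*(-1/4) = 0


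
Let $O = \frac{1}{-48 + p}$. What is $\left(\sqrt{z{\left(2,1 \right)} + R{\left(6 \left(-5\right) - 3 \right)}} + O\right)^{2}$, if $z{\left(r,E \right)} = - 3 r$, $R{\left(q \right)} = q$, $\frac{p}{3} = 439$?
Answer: $- \frac{62804078}{1610361} + \frac{2 i \sqrt{39}}{1269} \approx -39.0 + 0.0098424 i$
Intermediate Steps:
$p = 1317$ ($p = 3 \cdot 439 = 1317$)
$O = \frac{1}{1269}$ ($O = \frac{1}{-48 + 1317} = \frac{1}{1269} \approx 0.00078802$)
$\left(\sqrt{z{\left(2,1 \right)} + R{\left(6 \left(-5\right) - 3 \right)}} + O\right)^{2} = \left(\sqrt{\left(-3\right) 2 + \left(6 \left(-5\right) - 3\right)} + \frac{1}{1269}\right)^{2} = \left(\sqrt{-6 - 33} + \frac{1}{1269}\right)^{2} = \left(\sqrt{-39} + \frac{1}{1269}\right)^{2} = \left(i \sqrt{39} + \frac{1}{1269}\right)^{2} = \left(\frac{1}{1269} + i \sqrt{39}\right)^{2}$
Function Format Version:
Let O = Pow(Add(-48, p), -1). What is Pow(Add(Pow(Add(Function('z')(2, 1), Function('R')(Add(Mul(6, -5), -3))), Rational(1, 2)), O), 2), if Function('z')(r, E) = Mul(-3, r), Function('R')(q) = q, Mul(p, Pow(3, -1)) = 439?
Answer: Add(Rational(-62804078, 1610361), Mul(Rational(2, 1269), I, Pow(39, Rational(1, 2)))) ≈ Add(-39.000, Mul(0.0098424, I))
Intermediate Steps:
p = 1317 (p = Mul(3, 439) = 1317)
O = Rational(1, 1269) (O = Pow(Add(-48, 1317), -1) = Pow(1269, -1) = Rational(1, 1269) ≈ 0.00078802)
Pow(Add(Pow(Add(Function('z')(2, 1), Function('R')(Add(Mul(6, -5), -3))), Rational(1, 2)), O), 2) = Pow(Add(Pow(Add(Mul(-3, 2), Add(Mul(6, -5), -3)), Rational(1, 2)), Rational(1, 1269)), 2) = Pow(Add(Pow(Add(-6, Add(-30, -3)), Rational(1, 2)), Rational(1, 1269)), 2) = Pow(Add(Pow(Add(-6, -33), Rational(1, 2)), Rational(1, 1269)), 2) = Pow(Add(Pow(-39, Rational(1, 2)), Rational(1, 1269)), 2) = Pow(Add(Mul(I, Pow(39, Rational(1, 2))), Rational(1, 1269)), 2) = Pow(Add(Rational(1, 1269), Mul(I, Pow(39, Rational(1, 2)))), 2)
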